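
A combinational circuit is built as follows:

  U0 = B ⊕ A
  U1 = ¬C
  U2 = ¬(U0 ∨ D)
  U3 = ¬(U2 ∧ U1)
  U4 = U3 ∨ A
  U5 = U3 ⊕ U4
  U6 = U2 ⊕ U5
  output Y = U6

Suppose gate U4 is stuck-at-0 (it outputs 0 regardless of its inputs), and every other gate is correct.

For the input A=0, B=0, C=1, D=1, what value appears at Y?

1

Propagate with U4 forced: U0=0, U1=0, U2=0, U3=1, U4=0 [stuck-at-0], U5=1, U6=1.
So Y = 1. (Without the fault it would be 0.)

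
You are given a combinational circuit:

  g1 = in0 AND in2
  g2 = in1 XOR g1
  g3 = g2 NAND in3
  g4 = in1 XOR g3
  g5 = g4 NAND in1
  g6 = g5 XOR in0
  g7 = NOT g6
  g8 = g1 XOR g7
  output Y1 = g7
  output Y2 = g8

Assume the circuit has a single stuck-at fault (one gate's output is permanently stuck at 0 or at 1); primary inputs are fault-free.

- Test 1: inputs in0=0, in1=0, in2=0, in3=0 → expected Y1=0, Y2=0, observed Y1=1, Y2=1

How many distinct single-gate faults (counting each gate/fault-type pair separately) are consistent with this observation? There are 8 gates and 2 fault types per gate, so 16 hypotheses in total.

Fault-free: g1=0, g2=0, g3=1, g4=1, g5=1, g6=1, g7=0, g8=0 → Y1=0, Y2=0. Observed Y1=1, Y2=1.
  g1: none of the 2 fault types match ✗
  g2: none of the 2 fault types match ✗
  g3: none of the 2 fault types match ✗
  g4: none of the 2 fault types match ✗
  g5: stuck-at-0 ✓; others ✗
  g6: stuck-at-0 ✓; others ✗
  g7: stuck-at-1 ✓; others ✗
  g8: none of the 2 fault types match ✗
Consistent faults: {g5 stuck-at-0, g6 stuck-at-0, g7 stuck-at-1} — 3 in all.

3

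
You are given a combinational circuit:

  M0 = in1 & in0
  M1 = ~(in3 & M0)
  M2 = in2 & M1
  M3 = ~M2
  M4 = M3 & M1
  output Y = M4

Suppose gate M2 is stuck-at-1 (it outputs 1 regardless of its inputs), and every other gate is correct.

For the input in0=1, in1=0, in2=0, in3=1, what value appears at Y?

Propagate with M2 forced: M0=0, M1=1, M2=1 [stuck-at-1], M3=0, M4=0.
So Y = 0. (Without the fault it would be 1.)

0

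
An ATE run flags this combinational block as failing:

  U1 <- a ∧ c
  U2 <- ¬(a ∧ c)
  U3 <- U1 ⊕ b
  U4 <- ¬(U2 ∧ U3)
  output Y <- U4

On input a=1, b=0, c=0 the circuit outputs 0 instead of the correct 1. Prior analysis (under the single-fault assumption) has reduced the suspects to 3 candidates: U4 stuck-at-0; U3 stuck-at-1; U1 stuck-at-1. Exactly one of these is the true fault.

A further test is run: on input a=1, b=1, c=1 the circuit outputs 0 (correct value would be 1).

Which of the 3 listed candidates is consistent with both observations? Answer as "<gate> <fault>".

U4 stuck-at-0

Evaluate each candidate on input a=1, b=1, c=1:
  U4 stuck-at-0: U1=1, U2=0, U3=0, U4=0 [stuck-at-0] → 0 — matches
  U3 stuck-at-1: U1=1, U2=0, U3=1 [stuck-at-1], U4=1 → 1 — eliminated
  U1 stuck-at-1: U1=1 [stuck-at-1], U2=0, U3=0, U4=1 → 1 — eliminated
Only U4 stuck-at-0 reproduces the observed 0.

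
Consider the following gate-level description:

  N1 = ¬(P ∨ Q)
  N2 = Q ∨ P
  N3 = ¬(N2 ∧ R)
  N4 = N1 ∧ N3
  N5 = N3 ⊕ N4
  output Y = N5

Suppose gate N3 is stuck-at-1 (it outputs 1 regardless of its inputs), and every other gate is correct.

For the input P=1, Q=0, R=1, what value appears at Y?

1

Propagate with N3 forced: N1=0, N2=1, N3=1 [stuck-at-1], N4=0, N5=1.
So Y = 1. (Without the fault it would be 0.)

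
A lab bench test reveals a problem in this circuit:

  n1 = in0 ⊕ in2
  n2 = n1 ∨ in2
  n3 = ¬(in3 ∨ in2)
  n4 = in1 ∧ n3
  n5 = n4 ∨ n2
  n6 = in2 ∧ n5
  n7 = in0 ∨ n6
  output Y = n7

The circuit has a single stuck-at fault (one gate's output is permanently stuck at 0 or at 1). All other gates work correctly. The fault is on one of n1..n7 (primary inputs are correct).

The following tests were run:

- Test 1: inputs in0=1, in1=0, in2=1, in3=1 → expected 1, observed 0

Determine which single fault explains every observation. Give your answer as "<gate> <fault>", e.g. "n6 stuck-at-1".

Fault-free values for test 1 (in0=1, in1=0, in2=1, in3=1): n1=0, n2=1, n3=0, n4=0, n5=1, n6=1, n7=1, giving Y=1. Observed 0.
Test 1: faults giving observed 0 are {n7 stuck-at-0}.
Only n7 stuck-at-0 is consistent with every test.

n7 stuck-at-0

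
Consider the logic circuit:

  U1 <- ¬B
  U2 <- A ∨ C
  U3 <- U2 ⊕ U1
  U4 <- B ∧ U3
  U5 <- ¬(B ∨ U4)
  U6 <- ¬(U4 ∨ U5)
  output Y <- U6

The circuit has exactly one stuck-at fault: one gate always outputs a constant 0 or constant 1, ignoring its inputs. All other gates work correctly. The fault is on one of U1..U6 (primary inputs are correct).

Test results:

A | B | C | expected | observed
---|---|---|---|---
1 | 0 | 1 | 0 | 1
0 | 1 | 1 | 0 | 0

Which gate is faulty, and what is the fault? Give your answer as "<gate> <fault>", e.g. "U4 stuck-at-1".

Fault-free values for test 1 (A=1, B=0, C=1): U1=1, U2=1, U3=0, U4=0, U5=1, U6=0, giving Y=0. Observed 1.
Test 1: faults giving observed 1 are {U5 stuck-at-0, U6 stuck-at-1}.
Test 2 (A=0, B=1, C=1): fault-free U1=0, U2=1, U3=1, U4=1, U5=0, U6=0 → 0; observed 0. Eliminates U6 stuck-at-1.
Only U5 stuck-at-0 is consistent with every test.

U5 stuck-at-0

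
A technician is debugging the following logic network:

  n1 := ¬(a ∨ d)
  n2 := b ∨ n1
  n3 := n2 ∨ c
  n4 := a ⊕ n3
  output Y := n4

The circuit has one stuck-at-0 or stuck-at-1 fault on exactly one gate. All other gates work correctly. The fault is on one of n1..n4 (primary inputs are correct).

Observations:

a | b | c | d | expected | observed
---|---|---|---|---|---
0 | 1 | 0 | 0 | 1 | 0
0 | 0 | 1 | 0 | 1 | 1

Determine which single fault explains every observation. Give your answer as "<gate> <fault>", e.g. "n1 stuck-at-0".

n2 stuck-at-0

Fault-free values for test 1 (a=0, b=1, c=0, d=0): n1=1, n2=1, n3=1, n4=1, giving Y=1. Observed 0.
Test 1: faults giving observed 0 are {n2 stuck-at-0, n3 stuck-at-0, n4 stuck-at-0}.
Test 2 (a=0, b=0, c=1, d=0): fault-free n1=1, n2=1, n3=1, n4=1 → 1; observed 1. Eliminates n3 stuck-at-0, n4 stuck-at-0.
Only n2 stuck-at-0 is consistent with every test.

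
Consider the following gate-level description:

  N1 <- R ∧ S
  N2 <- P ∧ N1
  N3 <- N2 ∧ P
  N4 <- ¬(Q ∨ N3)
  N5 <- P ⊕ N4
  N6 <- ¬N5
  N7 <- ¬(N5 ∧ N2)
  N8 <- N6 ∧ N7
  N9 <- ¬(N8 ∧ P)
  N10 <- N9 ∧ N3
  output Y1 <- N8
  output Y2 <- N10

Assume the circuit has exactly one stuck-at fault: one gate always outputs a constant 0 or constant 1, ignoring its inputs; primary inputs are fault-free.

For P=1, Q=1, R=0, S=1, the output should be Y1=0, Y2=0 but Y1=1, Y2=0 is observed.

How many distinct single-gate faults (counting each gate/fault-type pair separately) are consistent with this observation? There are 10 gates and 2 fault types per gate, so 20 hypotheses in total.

4

Fault-free: N1=0, N2=0, N3=0, N4=0, N5=1, N6=0, N7=1, N8=0, N9=1, N10=0 → Y1=0, Y2=0. Observed Y1=1, Y2=0.
  N1: none of the 2 fault types match ✗
  N2: none of the 2 fault types match ✗
  N3: none of the 2 fault types match ✗
  N4: stuck-at-1 ✓; others ✗
  N5: stuck-at-0 ✓; others ✗
  N6: stuck-at-1 ✓; others ✗
  N7: none of the 2 fault types match ✗
  N8: stuck-at-1 ✓; others ✗
  N9: none of the 2 fault types match ✗
  N10: none of the 2 fault types match ✗
Consistent faults: {N4 stuck-at-1, N5 stuck-at-0, N6 stuck-at-1, N8 stuck-at-1} — 4 in all.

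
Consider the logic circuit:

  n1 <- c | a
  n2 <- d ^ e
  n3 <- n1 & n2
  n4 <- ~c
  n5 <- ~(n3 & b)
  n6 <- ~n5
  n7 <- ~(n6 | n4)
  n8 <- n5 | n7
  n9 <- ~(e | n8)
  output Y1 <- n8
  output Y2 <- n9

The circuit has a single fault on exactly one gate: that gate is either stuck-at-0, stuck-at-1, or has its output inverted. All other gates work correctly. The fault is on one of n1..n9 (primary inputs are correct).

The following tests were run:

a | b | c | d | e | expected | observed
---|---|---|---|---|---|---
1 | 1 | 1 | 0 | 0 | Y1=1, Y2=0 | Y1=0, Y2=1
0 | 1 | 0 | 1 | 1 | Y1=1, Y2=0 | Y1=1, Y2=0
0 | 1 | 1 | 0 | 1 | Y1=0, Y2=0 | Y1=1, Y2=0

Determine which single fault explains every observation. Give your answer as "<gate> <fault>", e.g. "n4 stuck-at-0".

Fault-free values for test 1 (a=1, b=1, c=1, d=0, e=0): n1=1, n2=0, n3=0, n4=0, n5=1, n6=0, n7=1, n8=1, n9=0, giving Y1=1, Y2=0. Observed Y1=0, Y2=1.
Test 1: faults giving observed Y1=0, Y2=1 are {n2 stuck-at-1, n2 inverted output, n3 stuck-at-1, n3 inverted output, n5 stuck-at-0, n5 inverted output, n8 stuck-at-0, n8 inverted output}.
Test 2 (a=0, b=1, c=0, d=1, e=1): fault-free n1=0, n2=0, n3=0, n4=1, n5=1, n6=0, n7=0, n8=1, n9=0 → Y1=1, Y2=0; observed Y1=1, Y2=0. Eliminates n3 stuck-at-1, n3 inverted output, n5 stuck-at-0, n5 inverted output, n8 stuck-at-0, n8 inverted output.
Test 3 (a=0, b=1, c=1, d=0, e=1): fault-free n1=1, n2=1, n3=1, n4=0, n5=0, n6=1, n7=0, n8=0, n9=0 → Y1=0, Y2=0; observed Y1=1, Y2=0. Eliminates n2 stuck-at-1.
Only n2 inverted output is consistent with every test.

n2 inverted output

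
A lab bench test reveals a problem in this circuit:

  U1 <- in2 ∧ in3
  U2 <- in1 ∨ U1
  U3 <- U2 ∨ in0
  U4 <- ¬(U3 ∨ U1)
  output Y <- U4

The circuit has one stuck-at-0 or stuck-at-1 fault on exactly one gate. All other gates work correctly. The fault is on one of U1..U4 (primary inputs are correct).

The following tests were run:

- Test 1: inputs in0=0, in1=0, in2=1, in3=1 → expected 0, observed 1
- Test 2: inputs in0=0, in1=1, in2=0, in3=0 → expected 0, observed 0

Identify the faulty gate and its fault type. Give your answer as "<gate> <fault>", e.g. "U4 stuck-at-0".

Fault-free values for test 1 (in0=0, in1=0, in2=1, in3=1): U1=1, U2=1, U3=1, U4=0, giving Y=0. Observed 1.
Test 1: faults giving observed 1 are {U1 stuck-at-0, U4 stuck-at-1}.
Test 2 (in0=0, in1=1, in2=0, in3=0): fault-free U1=0, U2=1, U3=1, U4=0 → 0; observed 0. Eliminates U4 stuck-at-1.
Only U1 stuck-at-0 is consistent with every test.

U1 stuck-at-0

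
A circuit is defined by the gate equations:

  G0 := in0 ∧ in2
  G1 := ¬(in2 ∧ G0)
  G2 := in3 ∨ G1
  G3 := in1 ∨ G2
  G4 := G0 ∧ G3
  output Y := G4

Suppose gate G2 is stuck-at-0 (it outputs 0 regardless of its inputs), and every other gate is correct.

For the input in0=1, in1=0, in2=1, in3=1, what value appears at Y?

Propagate with G2 forced: G0=1, G1=0, G2=0 [stuck-at-0], G3=0, G4=0.
So Y = 0. (Without the fault it would be 1.)

0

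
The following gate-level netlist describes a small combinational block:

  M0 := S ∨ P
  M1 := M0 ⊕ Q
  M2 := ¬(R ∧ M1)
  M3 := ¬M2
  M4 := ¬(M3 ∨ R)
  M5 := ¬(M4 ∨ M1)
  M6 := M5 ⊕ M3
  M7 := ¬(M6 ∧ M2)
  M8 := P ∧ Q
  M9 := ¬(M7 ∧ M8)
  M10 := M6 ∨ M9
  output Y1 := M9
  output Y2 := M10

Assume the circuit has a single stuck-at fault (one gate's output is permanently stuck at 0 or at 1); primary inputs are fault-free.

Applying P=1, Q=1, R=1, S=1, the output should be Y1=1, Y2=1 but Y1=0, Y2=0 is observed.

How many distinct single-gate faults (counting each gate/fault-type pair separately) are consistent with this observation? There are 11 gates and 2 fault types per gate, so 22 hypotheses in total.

Fault-free: M0=1, M1=0, M2=1, M3=0, M4=0, M5=1, M6=1, M7=0, M8=1, M9=1, M10=1 → Y1=1, Y2=1. Observed Y1=0, Y2=0.
  M0: none of the 2 fault types match ✗
  M1: none of the 2 fault types match ✗
  M2: stuck-at-0 ✓; others ✗
  M3: stuck-at-1 ✓; others ✗
  M4: stuck-at-1 ✓; others ✗
  M5: stuck-at-0 ✓; others ✗
  M6: stuck-at-0 ✓; others ✗
  M7: none of the 2 fault types match ✗
  M8: none of the 2 fault types match ✗
  M9: none of the 2 fault types match ✗
  M10: none of the 2 fault types match ✗
Consistent faults: {M2 stuck-at-0, M3 stuck-at-1, M4 stuck-at-1, M5 stuck-at-0, M6 stuck-at-0} — 5 in all.

5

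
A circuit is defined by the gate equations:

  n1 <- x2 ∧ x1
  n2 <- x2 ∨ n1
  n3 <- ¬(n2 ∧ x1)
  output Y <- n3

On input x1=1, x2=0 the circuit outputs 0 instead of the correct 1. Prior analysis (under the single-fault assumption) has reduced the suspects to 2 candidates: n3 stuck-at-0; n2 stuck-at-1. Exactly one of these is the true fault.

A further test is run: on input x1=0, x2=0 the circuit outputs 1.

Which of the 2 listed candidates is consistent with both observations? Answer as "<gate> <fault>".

Evaluate each candidate on input x1=0, x2=0:
  n3 stuck-at-0: n1=0, n2=0, n3=0 [stuck-at-0] → 0 — eliminated
  n2 stuck-at-1: n1=0, n2=1 [stuck-at-1], n3=1 → 1 — matches
Only n2 stuck-at-1 reproduces the observed 1.

n2 stuck-at-1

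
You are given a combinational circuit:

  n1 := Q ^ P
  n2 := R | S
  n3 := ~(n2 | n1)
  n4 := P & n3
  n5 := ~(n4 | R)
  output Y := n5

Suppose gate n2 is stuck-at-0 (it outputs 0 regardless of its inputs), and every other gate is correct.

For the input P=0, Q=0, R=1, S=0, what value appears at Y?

0

Propagate with n2 forced: n1=0, n2=0 [stuck-at-0], n3=1, n4=0, n5=0.
So Y = 0. (Same as the fault-free value — the fault is masked on this input.)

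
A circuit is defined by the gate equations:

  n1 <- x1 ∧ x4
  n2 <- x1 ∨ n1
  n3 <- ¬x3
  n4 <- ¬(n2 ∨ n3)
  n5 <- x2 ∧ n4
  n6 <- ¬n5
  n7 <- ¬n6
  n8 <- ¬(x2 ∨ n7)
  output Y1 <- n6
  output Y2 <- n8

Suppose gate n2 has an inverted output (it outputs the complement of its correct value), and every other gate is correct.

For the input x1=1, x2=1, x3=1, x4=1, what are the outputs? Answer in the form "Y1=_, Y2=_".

Propagate with n2 forced: n1=1, n2=0 [inverted output], n3=0, n4=1, n5=1, n6=0, n7=1, n8=0.
So the outputs are Y1=0, Y2=0. (Without the fault they would be Y1=1, Y2=0.)

Y1=0, Y2=0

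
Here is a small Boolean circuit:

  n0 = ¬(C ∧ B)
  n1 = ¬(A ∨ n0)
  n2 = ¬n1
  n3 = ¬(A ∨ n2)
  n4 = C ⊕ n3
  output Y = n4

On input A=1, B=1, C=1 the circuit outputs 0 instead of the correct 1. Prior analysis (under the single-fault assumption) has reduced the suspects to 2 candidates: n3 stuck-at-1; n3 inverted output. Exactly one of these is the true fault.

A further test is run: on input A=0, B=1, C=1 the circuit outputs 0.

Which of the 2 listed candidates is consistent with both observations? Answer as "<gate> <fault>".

n3 stuck-at-1

Evaluate each candidate on input A=0, B=1, C=1:
  n3 stuck-at-1: n0=0, n1=1, n2=0, n3=1 [stuck-at-1], n4=0 → 0 — matches
  n3 inverted output: n0=0, n1=1, n2=0, n3=0 [inverted output], n4=1 → 1 — eliminated
Only n3 stuck-at-1 reproduces the observed 0.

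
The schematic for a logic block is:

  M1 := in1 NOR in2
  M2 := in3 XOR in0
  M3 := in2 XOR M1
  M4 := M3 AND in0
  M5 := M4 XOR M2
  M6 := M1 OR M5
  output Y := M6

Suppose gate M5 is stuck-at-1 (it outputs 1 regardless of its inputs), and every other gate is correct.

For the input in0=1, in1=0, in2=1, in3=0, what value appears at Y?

1

Propagate with M5 forced: M1=0, M2=1, M3=1, M4=1, M5=1 [stuck-at-1], M6=1.
So Y = 1. (Without the fault it would be 0.)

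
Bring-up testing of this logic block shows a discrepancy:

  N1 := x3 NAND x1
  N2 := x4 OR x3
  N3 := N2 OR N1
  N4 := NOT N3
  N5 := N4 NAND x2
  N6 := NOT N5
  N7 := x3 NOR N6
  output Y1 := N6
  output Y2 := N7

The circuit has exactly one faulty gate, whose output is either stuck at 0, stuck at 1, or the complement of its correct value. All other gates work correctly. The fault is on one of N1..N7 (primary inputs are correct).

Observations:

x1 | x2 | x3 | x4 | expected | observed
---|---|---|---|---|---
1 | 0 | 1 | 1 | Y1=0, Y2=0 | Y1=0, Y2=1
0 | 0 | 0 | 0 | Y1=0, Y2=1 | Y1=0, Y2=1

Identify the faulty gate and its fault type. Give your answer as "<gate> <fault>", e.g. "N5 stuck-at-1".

N7 stuck-at-1

Fault-free values for test 1 (x1=1, x2=0, x3=1, x4=1): N1=0, N2=1, N3=1, N4=0, N5=1, N6=0, N7=0, giving Y1=0, Y2=0. Observed Y1=0, Y2=1.
Test 1: faults giving observed Y1=0, Y2=1 are {N7 stuck-at-1, N7 inverted output}.
Test 2 (x1=0, x2=0, x3=0, x4=0): fault-free N1=1, N2=0, N3=1, N4=0, N5=1, N6=0, N7=1 → Y1=0, Y2=1; observed Y1=0, Y2=1. Eliminates N7 inverted output.
Only N7 stuck-at-1 is consistent with every test.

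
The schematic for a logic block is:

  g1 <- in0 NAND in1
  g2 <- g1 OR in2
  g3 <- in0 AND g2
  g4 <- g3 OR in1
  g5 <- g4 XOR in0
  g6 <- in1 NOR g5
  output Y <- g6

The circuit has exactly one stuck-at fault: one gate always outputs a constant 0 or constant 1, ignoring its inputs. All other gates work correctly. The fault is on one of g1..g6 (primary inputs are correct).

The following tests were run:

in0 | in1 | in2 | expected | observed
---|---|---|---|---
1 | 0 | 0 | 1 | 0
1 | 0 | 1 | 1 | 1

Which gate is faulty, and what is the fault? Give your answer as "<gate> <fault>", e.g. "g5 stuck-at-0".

Fault-free values for test 1 (in0=1, in1=0, in2=0): g1=1, g2=1, g3=1, g4=1, g5=0, g6=1, giving Y=1. Observed 0.
Test 1: faults giving observed 0 are {g1 stuck-at-0, g2 stuck-at-0, g3 stuck-at-0, g4 stuck-at-0, g5 stuck-at-1, g6 stuck-at-0}.
Test 2 (in0=1, in1=0, in2=1): fault-free g1=1, g2=1, g3=1, g4=1, g5=0, g6=1 → 1; observed 1. Eliminates g2 stuck-at-0, g3 stuck-at-0, g4 stuck-at-0, g5 stuck-at-1, g6 stuck-at-0.
Only g1 stuck-at-0 is consistent with every test.

g1 stuck-at-0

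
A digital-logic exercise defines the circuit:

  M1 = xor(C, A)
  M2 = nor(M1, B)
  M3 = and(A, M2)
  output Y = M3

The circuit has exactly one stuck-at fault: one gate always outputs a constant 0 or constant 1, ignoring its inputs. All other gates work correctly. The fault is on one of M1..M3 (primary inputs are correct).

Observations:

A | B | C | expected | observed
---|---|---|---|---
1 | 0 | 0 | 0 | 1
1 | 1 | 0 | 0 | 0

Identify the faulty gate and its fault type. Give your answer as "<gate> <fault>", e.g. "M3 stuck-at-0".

M1 stuck-at-0

Fault-free values for test 1 (A=1, B=0, C=0): M1=1, M2=0, M3=0, giving Y=0. Observed 1.
Test 1: faults giving observed 1 are {M1 stuck-at-0, M2 stuck-at-1, M3 stuck-at-1}.
Test 2 (A=1, B=1, C=0): fault-free M1=1, M2=0, M3=0 → 0; observed 0. Eliminates M2 stuck-at-1, M3 stuck-at-1.
Only M1 stuck-at-0 is consistent with every test.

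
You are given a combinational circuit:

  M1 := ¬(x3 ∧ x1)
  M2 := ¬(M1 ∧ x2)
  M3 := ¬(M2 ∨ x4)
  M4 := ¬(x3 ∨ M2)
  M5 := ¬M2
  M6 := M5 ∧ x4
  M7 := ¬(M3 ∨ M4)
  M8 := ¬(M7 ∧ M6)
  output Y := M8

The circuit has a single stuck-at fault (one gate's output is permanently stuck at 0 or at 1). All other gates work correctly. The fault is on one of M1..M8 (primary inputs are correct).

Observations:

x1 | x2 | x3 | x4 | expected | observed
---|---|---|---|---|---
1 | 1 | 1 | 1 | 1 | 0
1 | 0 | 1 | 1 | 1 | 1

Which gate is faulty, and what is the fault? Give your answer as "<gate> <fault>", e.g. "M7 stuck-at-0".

Fault-free values for test 1 (x1=1, x2=1, x3=1, x4=1): M1=0, M2=1, M3=0, M4=0, M5=0, M6=0, M7=1, M8=1, giving Y=1. Observed 0.
Test 1: faults giving observed 0 are {M1 stuck-at-1, M2 stuck-at-0, M5 stuck-at-1, M6 stuck-at-1, M8 stuck-at-0}.
Test 2 (x1=1, x2=0, x3=1, x4=1): fault-free M1=0, M2=1, M3=0, M4=0, M5=0, M6=0, M7=1, M8=1 → 1; observed 1. Eliminates M2 stuck-at-0, M5 stuck-at-1, M6 stuck-at-1, M8 stuck-at-0.
Only M1 stuck-at-1 is consistent with every test.

M1 stuck-at-1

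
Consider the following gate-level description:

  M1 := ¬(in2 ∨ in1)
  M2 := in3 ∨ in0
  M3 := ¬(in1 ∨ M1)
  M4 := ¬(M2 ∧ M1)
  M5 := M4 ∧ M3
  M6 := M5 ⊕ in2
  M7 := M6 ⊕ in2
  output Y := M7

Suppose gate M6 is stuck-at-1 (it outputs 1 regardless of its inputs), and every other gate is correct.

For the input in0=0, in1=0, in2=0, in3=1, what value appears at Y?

Propagate with M6 forced: M1=1, M2=1, M3=0, M4=0, M5=0, M6=1 [stuck-at-1], M7=1.
So Y = 1. (Without the fault it would be 0.)

1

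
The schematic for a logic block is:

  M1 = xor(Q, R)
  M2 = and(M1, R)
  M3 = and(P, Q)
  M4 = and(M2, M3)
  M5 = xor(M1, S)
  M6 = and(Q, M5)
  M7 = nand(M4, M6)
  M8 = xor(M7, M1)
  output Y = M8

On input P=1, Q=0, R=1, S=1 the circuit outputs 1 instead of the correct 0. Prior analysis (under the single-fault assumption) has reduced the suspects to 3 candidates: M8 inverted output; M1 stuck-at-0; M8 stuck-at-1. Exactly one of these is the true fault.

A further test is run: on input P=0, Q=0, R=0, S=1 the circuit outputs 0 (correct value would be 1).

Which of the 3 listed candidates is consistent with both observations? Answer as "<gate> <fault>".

Evaluate each candidate on input P=0, Q=0, R=0, S=1:
  M8 inverted output: M1=0, M2=0, M3=0, M4=0, M5=1, M6=0, M7=1, M8=0 [inverted output] → 0 — matches
  M1 stuck-at-0: M1=0 [stuck-at-0], M2=0, M3=0, M4=0, M5=1, M6=0, M7=1, M8=1 → 1 — eliminated
  M8 stuck-at-1: M1=0, M2=0, M3=0, M4=0, M5=1, M6=0, M7=1, M8=1 [stuck-at-1] → 1 — eliminated
Only M8 inverted output reproduces the observed 0.

M8 inverted output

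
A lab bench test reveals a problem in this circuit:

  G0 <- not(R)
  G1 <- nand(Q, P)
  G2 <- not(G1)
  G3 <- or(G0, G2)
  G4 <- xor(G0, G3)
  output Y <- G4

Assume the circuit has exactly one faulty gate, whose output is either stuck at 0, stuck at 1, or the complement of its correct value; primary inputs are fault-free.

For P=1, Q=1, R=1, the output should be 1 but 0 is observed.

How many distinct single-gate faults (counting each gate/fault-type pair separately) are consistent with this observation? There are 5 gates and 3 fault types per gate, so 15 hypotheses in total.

Fault-free: G0=0, G1=0, G2=1, G3=1, G4=1 → 1. Observed 0.
  G0: stuck-at-1, inverted output ✓; others ✗
  G1: stuck-at-1, inverted output ✓; others ✗
  G2: stuck-at-0, inverted output ✓; others ✗
  G3: stuck-at-0, inverted output ✓; others ✗
  G4: stuck-at-0, inverted output ✓; others ✗
Consistent faults: {G0 stuck-at-1, G0 inverted output, G1 stuck-at-1, G1 inverted output, G2 stuck-at-0, G2 inverted output, G3 stuck-at-0, G3 inverted output, G4 stuck-at-0, G4 inverted output} — 10 in all.

10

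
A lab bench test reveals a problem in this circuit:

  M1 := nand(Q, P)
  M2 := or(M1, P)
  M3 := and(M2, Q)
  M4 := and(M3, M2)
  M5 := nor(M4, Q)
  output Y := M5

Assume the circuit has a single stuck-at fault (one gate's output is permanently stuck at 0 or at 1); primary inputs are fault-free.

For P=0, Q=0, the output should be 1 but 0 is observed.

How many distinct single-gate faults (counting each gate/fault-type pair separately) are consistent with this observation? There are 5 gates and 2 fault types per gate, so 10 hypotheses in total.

Fault-free: M1=1, M2=1, M3=0, M4=0, M5=1 → 1. Observed 0.
  M1 stuck-at-0: output 1 ✗
  M1 stuck-at-1: output 1 ✗
  M2 stuck-at-0: output 1 ✗
  M2 stuck-at-1: output 1 ✗
  M3 stuck-at-0: output 1 ✗
  M3 stuck-at-1: output 0 ✓
  M4 stuck-at-0: output 1 ✗
  M4 stuck-at-1: output 0 ✓
  M5 stuck-at-0: output 0 ✓
  M5 stuck-at-1: output 1 ✗
Consistent faults: {M3 stuck-at-1, M4 stuck-at-1, M5 stuck-at-0} — 3 in all.

3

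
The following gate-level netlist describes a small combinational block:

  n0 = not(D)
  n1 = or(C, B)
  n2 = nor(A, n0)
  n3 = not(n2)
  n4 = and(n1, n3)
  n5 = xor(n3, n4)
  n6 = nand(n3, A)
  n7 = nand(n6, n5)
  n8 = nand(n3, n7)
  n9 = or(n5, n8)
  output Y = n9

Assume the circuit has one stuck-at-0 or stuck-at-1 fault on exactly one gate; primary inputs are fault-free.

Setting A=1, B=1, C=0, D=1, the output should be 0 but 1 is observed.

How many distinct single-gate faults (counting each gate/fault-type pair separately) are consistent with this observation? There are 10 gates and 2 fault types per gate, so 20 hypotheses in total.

8

Fault-free: n0=0, n1=1, n2=0, n3=1, n4=1, n5=0, n6=0, n7=1, n8=0, n9=0 → 0. Observed 1.
  n0: none of the 2 fault types match ✗
  n1: stuck-at-0 ✓; others ✗
  n2: stuck-at-1 ✓; others ✗
  n3: stuck-at-0 ✓; others ✗
  n4: stuck-at-0 ✓; others ✗
  n5: stuck-at-1 ✓; others ✗
  n6: none of the 2 fault types match ✗
  n7: stuck-at-0 ✓; others ✗
  n8: stuck-at-1 ✓; others ✗
  n9: stuck-at-1 ✓; others ✗
Consistent faults: {n1 stuck-at-0, n2 stuck-at-1, n3 stuck-at-0, n4 stuck-at-0, n5 stuck-at-1, n7 stuck-at-0, n8 stuck-at-1, n9 stuck-at-1} — 8 in all.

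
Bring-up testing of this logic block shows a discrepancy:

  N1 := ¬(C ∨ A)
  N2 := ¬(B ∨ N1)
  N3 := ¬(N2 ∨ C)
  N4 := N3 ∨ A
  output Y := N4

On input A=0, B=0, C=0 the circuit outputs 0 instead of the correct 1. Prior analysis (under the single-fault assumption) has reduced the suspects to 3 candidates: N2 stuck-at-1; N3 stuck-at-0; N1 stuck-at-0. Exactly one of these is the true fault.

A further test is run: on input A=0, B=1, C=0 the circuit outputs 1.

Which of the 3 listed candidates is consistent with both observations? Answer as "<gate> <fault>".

N1 stuck-at-0

Evaluate each candidate on input A=0, B=1, C=0:
  N2 stuck-at-1: N1=1, N2=1 [stuck-at-1], N3=0, N4=0 → 0 — eliminated
  N3 stuck-at-0: N1=1, N2=0, N3=0 [stuck-at-0], N4=0 → 0 — eliminated
  N1 stuck-at-0: N1=0 [stuck-at-0], N2=0, N3=1, N4=1 → 1 — matches
Only N1 stuck-at-0 reproduces the observed 1.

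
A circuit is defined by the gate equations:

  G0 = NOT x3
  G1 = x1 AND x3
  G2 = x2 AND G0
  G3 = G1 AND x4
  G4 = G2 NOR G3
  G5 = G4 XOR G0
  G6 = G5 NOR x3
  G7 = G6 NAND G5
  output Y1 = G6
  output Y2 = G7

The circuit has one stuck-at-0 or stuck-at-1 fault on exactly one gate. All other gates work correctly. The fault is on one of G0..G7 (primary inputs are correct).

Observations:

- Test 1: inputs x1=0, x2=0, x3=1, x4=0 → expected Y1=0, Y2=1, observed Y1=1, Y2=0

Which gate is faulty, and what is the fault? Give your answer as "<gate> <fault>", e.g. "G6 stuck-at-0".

Fault-free values for test 1 (x1=0, x2=0, x3=1, x4=0): G0=0, G1=0, G2=0, G3=0, G4=1, G5=1, G6=0, G7=1, giving Y1=0, Y2=1. Observed Y1=1, Y2=0.
Test 1: faults giving observed Y1=1, Y2=0 are {G6 stuck-at-1}.
Only G6 stuck-at-1 is consistent with every test.

G6 stuck-at-1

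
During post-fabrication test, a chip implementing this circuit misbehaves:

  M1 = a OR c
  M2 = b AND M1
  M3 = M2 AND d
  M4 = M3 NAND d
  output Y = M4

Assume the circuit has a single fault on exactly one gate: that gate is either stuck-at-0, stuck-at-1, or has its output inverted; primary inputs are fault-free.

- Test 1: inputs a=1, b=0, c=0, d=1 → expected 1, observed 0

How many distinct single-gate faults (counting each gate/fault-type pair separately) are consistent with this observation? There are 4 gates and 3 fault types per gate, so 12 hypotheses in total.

6

Fault-free: M1=1, M2=0, M3=0, M4=1 → 1. Observed 0.
  M1 stuck-at-0: output 1 ✗
  M1 stuck-at-1: output 1 ✗
  M1 inverted output: output 1 ✗
  M2 stuck-at-0: output 1 ✗
  M2 stuck-at-1: output 0 ✓
  M2 inverted output: output 0 ✓
  M3 stuck-at-0: output 1 ✗
  M3 stuck-at-1: output 0 ✓
  M3 inverted output: output 0 ✓
  M4 stuck-at-0: output 0 ✓
  M4 stuck-at-1: output 1 ✗
  M4 inverted output: output 0 ✓
Consistent faults: {M2 stuck-at-1, M2 inverted output, M3 stuck-at-1, M3 inverted output, M4 stuck-at-0, M4 inverted output} — 6 in all.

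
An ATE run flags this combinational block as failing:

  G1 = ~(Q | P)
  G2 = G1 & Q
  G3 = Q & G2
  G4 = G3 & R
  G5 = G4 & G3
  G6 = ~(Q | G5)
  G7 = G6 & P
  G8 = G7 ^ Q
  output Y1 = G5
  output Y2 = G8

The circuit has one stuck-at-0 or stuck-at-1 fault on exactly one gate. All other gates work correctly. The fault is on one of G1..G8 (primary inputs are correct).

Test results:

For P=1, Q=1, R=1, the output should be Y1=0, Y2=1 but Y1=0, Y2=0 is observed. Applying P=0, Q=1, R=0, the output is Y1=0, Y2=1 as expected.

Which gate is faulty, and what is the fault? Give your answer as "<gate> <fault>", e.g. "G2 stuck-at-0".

Fault-free values for test 1 (P=1, Q=1, R=1): G1=0, G2=0, G3=0, G4=0, G5=0, G6=0, G7=0, G8=1, giving Y1=0, Y2=1. Observed Y1=0, Y2=0.
Test 1: faults giving observed Y1=0, Y2=0 are {G6 stuck-at-1, G7 stuck-at-1, G8 stuck-at-0}.
Test 2 (P=0, Q=1, R=0): fault-free G1=0, G2=0, G3=0, G4=0, G5=0, G6=0, G7=0, G8=1 → Y1=0, Y2=1; observed Y1=0, Y2=1. Eliminates G7 stuck-at-1, G8 stuck-at-0.
Only G6 stuck-at-1 is consistent with every test.

G6 stuck-at-1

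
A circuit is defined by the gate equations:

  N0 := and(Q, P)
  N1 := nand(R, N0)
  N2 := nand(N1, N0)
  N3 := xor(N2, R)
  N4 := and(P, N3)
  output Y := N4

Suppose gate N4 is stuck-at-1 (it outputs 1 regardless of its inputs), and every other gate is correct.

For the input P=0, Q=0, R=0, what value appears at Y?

1

Propagate with N4 forced: N0=0, N1=1, N2=1, N3=1, N4=1 [stuck-at-1].
So Y = 1. (Without the fault it would be 0.)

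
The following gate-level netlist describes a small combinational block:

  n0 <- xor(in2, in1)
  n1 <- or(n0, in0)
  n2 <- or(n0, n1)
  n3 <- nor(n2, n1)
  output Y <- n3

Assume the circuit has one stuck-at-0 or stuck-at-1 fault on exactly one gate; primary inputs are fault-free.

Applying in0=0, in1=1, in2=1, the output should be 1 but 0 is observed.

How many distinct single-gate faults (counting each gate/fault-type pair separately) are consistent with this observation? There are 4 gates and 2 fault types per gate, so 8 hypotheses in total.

Fault-free: n0=0, n1=0, n2=0, n3=1 → 1. Observed 0.
  n0 stuck-at-0: output 1 ✗
  n0 stuck-at-1: output 0 ✓
  n1 stuck-at-0: output 1 ✗
  n1 stuck-at-1: output 0 ✓
  n2 stuck-at-0: output 1 ✗
  n2 stuck-at-1: output 0 ✓
  n3 stuck-at-0: output 0 ✓
  n3 stuck-at-1: output 1 ✗
Consistent faults: {n0 stuck-at-1, n1 stuck-at-1, n2 stuck-at-1, n3 stuck-at-0} — 4 in all.

4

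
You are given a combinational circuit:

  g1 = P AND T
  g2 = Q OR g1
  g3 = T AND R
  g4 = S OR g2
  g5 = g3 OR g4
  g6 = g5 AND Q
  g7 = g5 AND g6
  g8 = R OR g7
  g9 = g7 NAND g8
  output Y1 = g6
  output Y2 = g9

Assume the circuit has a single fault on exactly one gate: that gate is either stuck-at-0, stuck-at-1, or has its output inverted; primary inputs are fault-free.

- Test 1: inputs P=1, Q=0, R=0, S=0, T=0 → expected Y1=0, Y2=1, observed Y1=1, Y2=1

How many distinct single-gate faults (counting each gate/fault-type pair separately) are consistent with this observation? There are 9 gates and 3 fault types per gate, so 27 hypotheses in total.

2

Fault-free: g1=0, g2=0, g3=0, g4=0, g5=0, g6=0, g7=0, g8=0, g9=1 → Y1=0, Y2=1. Observed Y1=1, Y2=1.
  g1: none of the 3 fault types match ✗
  g2: none of the 3 fault types match ✗
  g3: none of the 3 fault types match ✗
  g4: none of the 3 fault types match ✗
  g5: none of the 3 fault types match ✗
  g6: stuck-at-1, inverted output ✓; others ✗
  g7: none of the 3 fault types match ✗
  g8: none of the 3 fault types match ✗
  g9: none of the 3 fault types match ✗
Consistent faults: {g6 stuck-at-1, g6 inverted output} — 2 in all.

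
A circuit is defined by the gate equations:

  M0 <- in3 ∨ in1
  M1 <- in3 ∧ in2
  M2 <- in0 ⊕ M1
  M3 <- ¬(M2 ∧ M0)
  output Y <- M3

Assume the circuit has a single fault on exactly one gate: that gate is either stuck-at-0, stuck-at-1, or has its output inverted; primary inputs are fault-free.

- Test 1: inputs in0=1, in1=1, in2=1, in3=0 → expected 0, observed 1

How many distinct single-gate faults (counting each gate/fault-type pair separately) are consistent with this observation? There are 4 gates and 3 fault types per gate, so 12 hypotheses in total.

Fault-free: M0=1, M1=0, M2=1, M3=0 → 0. Observed 1.
  M0 stuck-at-0: output 1 ✓
  M0 stuck-at-1: output 0 ✗
  M0 inverted output: output 1 ✓
  M1 stuck-at-0: output 0 ✗
  M1 stuck-at-1: output 1 ✓
  M1 inverted output: output 1 ✓
  M2 stuck-at-0: output 1 ✓
  M2 stuck-at-1: output 0 ✗
  M2 inverted output: output 1 ✓
  M3 stuck-at-0: output 0 ✗
  M3 stuck-at-1: output 1 ✓
  M3 inverted output: output 1 ✓
Consistent faults: {M0 stuck-at-0, M0 inverted output, M1 stuck-at-1, M1 inverted output, M2 stuck-at-0, M2 inverted output, M3 stuck-at-1, M3 inverted output} — 8 in all.

8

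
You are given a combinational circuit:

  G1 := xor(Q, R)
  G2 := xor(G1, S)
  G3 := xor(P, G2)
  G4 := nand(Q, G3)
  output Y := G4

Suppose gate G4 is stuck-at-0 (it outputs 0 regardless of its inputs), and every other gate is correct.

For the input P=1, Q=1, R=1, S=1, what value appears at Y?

0

Propagate with G4 forced: G1=0, G2=1, G3=0, G4=0 [stuck-at-0].
So Y = 0. (Without the fault it would be 1.)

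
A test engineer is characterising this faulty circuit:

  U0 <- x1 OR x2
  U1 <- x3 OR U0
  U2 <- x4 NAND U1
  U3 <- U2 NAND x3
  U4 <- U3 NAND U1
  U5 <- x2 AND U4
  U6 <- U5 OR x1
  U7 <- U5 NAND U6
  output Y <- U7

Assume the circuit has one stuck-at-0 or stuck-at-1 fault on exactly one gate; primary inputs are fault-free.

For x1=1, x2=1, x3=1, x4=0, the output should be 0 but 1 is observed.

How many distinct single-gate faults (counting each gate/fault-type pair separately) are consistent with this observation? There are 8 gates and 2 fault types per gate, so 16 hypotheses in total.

Fault-free: U0=1, U1=1, U2=1, U3=0, U4=1, U5=1, U6=1, U7=0 → 0. Observed 1.
  U0: none of the 2 fault types match ✗
  U1: none of the 2 fault types match ✗
  U2: stuck-at-0 ✓; others ✗
  U3: stuck-at-1 ✓; others ✗
  U4: stuck-at-0 ✓; others ✗
  U5: stuck-at-0 ✓; others ✗
  U6: stuck-at-0 ✓; others ✗
  U7: stuck-at-1 ✓; others ✗
Consistent faults: {U2 stuck-at-0, U3 stuck-at-1, U4 stuck-at-0, U5 stuck-at-0, U6 stuck-at-0, U7 stuck-at-1} — 6 in all.

6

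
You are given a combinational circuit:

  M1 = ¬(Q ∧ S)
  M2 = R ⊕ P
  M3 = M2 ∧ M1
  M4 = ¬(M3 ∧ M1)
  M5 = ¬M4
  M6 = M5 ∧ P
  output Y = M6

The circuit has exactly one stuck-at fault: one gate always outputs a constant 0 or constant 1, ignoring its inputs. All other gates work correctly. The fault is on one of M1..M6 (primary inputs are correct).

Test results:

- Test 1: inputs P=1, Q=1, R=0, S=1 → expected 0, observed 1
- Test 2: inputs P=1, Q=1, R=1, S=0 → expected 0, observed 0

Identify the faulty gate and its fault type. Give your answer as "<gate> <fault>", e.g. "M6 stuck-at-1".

M1 stuck-at-1

Fault-free values for test 1 (P=1, Q=1, R=0, S=1): M1=0, M2=1, M3=0, M4=1, M5=0, M6=0, giving Y=0. Observed 1.
Test 1: faults giving observed 1 are {M1 stuck-at-1, M4 stuck-at-0, M5 stuck-at-1, M6 stuck-at-1}.
Test 2 (P=1, Q=1, R=1, S=0): fault-free M1=1, M2=0, M3=0, M4=1, M5=0, M6=0 → 0; observed 0. Eliminates M4 stuck-at-0, M5 stuck-at-1, M6 stuck-at-1.
Only M1 stuck-at-1 is consistent with every test.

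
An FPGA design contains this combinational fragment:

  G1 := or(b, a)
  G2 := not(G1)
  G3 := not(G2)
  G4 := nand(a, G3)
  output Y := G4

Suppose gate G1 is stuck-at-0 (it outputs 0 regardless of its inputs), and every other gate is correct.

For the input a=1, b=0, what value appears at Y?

Propagate with G1 forced: G1=0 [stuck-at-0], G2=1, G3=0, G4=1.
So Y = 1. (Without the fault it would be 0.)

1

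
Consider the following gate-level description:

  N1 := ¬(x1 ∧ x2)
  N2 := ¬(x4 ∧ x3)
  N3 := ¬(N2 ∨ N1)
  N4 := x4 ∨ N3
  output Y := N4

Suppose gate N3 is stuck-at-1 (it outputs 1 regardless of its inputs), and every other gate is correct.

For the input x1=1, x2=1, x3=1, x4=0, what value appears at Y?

Propagate with N3 forced: N1=0, N2=1, N3=1 [stuck-at-1], N4=1.
So Y = 1. (Without the fault it would be 0.)

1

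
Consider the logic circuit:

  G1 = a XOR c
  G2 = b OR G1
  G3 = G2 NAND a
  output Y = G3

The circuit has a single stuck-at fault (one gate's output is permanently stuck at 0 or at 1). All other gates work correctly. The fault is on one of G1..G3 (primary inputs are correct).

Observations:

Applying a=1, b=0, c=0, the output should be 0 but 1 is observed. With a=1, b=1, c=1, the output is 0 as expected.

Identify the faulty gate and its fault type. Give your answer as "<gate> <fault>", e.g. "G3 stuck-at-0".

G1 stuck-at-0

Fault-free values for test 1 (a=1, b=0, c=0): G1=1, G2=1, G3=0, giving Y=0. Observed 1.
Test 1: faults giving observed 1 are {G1 stuck-at-0, G2 stuck-at-0, G3 stuck-at-1}.
Test 2 (a=1, b=1, c=1): fault-free G1=0, G2=1, G3=0 → 0; observed 0. Eliminates G2 stuck-at-0, G3 stuck-at-1.
Only G1 stuck-at-0 is consistent with every test.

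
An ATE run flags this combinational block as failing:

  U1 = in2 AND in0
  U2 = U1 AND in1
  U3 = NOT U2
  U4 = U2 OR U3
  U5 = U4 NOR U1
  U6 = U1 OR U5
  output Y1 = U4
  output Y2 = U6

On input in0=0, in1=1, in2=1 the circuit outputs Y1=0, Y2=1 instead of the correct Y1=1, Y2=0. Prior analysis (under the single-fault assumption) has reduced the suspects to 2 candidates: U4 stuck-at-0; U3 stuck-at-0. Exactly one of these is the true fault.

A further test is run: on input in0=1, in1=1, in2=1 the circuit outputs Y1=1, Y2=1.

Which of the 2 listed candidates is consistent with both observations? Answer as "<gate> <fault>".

U3 stuck-at-0

Evaluate each candidate on input in0=1, in1=1, in2=1:
  U4 stuck-at-0: U1=1, U2=1, U3=0, U4=0 [stuck-at-0], U5=0, U6=1 → Y1=0, Y2=1 — eliminated
  U3 stuck-at-0: U1=1, U2=1, U3=0 [stuck-at-0], U4=1, U5=0, U6=1 → Y1=1, Y2=1 — matches
Only U3 stuck-at-0 reproduces the observed Y1=1, Y2=1.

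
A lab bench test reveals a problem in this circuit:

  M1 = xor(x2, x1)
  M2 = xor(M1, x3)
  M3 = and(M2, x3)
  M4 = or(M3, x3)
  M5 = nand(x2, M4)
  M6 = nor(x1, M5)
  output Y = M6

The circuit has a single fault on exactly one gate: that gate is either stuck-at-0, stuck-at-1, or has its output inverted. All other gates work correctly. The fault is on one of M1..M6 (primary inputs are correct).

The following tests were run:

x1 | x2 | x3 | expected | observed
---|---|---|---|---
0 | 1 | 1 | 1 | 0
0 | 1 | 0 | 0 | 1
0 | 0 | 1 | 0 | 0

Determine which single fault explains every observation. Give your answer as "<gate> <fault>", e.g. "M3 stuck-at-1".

M4 inverted output

Fault-free values for test 1 (x1=0, x2=1, x3=1): M1=1, M2=0, M3=0, M4=1, M5=0, M6=1, giving Y=1. Observed 0.
Test 1: faults giving observed 0 are {M4 stuck-at-0, M4 inverted output, M5 stuck-at-1, M5 inverted output, M6 stuck-at-0, M6 inverted output}.
Test 2 (x1=0, x2=1, x3=0): fault-free M1=1, M2=1, M3=0, M4=0, M5=1, M6=0 → 0; observed 1. Eliminates M4 stuck-at-0, M5 stuck-at-1, M6 stuck-at-0.
Test 3 (x1=0, x2=0, x3=1): fault-free M1=0, M2=1, M3=1, M4=1, M5=1, M6=0 → 0; observed 0. Eliminates M5 inverted output, M6 inverted output.
Only M4 inverted output is consistent with every test.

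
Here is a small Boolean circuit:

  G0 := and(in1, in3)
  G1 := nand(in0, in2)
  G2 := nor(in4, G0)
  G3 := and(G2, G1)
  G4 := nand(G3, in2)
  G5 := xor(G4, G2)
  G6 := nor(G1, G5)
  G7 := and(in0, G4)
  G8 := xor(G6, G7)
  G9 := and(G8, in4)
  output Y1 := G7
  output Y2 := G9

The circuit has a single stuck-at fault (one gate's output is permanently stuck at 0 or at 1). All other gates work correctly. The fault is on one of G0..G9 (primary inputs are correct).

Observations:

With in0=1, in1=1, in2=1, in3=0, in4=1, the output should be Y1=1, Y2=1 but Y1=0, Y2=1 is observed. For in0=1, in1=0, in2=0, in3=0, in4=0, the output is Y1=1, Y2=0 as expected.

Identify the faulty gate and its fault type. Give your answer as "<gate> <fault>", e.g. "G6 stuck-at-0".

Fault-free values for test 1 (in0=1, in1=1, in2=1, in3=0, in4=1): G0=0, G1=0, G2=0, G3=0, G4=1, G5=1, G6=0, G7=1, G8=1, G9=1, giving Y1=1, Y2=1. Observed Y1=0, Y2=1.
Test 1: faults giving observed Y1=0, Y2=1 are {G3 stuck-at-1, G4 stuck-at-0}.
Test 2 (in0=1, in1=0, in2=0, in3=0, in4=0): fault-free G0=0, G1=1, G2=1, G3=1, G4=1, G5=0, G6=0, G7=1, G8=1, G9=0 → Y1=1, Y2=0; observed Y1=1, Y2=0. Eliminates G4 stuck-at-0.
Only G3 stuck-at-1 is consistent with every test.

G3 stuck-at-1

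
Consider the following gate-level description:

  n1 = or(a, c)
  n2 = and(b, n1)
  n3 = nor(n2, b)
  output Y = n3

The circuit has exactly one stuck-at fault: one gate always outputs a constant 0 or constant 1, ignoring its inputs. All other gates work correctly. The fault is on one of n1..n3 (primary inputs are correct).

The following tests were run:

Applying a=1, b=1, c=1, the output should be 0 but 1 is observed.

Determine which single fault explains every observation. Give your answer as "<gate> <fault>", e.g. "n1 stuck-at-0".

n3 stuck-at-1

Fault-free values for test 1 (a=1, b=1, c=1): n1=1, n2=1, n3=0, giving Y=0. Observed 1.
Test 1: faults giving observed 1 are {n3 stuck-at-1}.
Only n3 stuck-at-1 is consistent with every test.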